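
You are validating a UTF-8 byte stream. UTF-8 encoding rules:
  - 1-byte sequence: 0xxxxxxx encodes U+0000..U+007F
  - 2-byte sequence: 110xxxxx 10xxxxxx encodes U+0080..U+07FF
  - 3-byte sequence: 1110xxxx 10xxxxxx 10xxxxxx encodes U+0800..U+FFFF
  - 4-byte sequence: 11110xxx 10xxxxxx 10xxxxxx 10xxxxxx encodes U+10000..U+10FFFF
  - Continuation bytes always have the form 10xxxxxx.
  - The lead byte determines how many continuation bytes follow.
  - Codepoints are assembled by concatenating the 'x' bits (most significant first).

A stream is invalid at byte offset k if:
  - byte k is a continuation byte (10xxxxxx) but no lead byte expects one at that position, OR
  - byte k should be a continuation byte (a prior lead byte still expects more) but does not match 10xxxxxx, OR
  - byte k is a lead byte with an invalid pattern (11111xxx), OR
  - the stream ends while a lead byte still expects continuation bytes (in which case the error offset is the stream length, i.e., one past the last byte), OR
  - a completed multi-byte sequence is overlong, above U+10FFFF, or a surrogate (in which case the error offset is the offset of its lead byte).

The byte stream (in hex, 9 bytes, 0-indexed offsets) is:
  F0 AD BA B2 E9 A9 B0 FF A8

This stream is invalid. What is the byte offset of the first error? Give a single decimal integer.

Byte[0]=F0: 4-byte lead, need 3 cont bytes. acc=0x0
Byte[1]=AD: continuation. acc=(acc<<6)|0x2D=0x2D
Byte[2]=BA: continuation. acc=(acc<<6)|0x3A=0xB7A
Byte[3]=B2: continuation. acc=(acc<<6)|0x32=0x2DEB2
Completed: cp=U+2DEB2 (starts at byte 0)
Byte[4]=E9: 3-byte lead, need 2 cont bytes. acc=0x9
Byte[5]=A9: continuation. acc=(acc<<6)|0x29=0x269
Byte[6]=B0: continuation. acc=(acc<<6)|0x30=0x9A70
Completed: cp=U+9A70 (starts at byte 4)
Byte[7]=FF: INVALID lead byte (not 0xxx/110x/1110/11110)

Answer: 7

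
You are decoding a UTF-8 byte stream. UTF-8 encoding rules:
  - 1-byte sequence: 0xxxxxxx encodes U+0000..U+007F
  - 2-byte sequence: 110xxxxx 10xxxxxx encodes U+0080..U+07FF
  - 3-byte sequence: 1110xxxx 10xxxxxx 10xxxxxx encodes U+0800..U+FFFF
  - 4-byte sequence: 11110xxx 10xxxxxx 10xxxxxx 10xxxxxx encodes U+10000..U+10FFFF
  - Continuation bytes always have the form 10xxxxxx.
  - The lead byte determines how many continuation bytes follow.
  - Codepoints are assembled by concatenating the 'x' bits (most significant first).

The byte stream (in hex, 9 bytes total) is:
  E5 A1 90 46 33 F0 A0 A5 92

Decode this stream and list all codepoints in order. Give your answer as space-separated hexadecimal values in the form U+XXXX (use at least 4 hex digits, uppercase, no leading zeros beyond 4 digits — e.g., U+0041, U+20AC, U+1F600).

Byte[0]=E5: 3-byte lead, need 2 cont bytes. acc=0x5
Byte[1]=A1: continuation. acc=(acc<<6)|0x21=0x161
Byte[2]=90: continuation. acc=(acc<<6)|0x10=0x5850
Completed: cp=U+5850 (starts at byte 0)
Byte[3]=46: 1-byte ASCII. cp=U+0046
Byte[4]=33: 1-byte ASCII. cp=U+0033
Byte[5]=F0: 4-byte lead, need 3 cont bytes. acc=0x0
Byte[6]=A0: continuation. acc=(acc<<6)|0x20=0x20
Byte[7]=A5: continuation. acc=(acc<<6)|0x25=0x825
Byte[8]=92: continuation. acc=(acc<<6)|0x12=0x20952
Completed: cp=U+20952 (starts at byte 5)

Answer: U+5850 U+0046 U+0033 U+20952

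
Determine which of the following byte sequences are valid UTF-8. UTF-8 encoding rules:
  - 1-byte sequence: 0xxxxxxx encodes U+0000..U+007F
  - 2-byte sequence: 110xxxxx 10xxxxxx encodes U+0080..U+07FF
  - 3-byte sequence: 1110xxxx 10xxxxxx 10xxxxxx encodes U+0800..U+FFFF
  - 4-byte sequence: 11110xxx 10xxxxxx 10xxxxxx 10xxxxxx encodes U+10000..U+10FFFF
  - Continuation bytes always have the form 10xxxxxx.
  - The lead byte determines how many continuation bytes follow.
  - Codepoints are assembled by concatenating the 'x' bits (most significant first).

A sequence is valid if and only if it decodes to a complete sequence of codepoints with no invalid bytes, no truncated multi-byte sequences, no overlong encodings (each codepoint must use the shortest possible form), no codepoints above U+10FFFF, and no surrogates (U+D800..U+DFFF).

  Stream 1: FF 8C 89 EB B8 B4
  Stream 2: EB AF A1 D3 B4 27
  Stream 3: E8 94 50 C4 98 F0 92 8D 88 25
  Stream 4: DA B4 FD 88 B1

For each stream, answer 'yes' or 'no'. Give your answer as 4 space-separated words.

Answer: no yes no no

Derivation:
Stream 1: error at byte offset 0. INVALID
Stream 2: decodes cleanly. VALID
Stream 3: error at byte offset 2. INVALID
Stream 4: error at byte offset 2. INVALID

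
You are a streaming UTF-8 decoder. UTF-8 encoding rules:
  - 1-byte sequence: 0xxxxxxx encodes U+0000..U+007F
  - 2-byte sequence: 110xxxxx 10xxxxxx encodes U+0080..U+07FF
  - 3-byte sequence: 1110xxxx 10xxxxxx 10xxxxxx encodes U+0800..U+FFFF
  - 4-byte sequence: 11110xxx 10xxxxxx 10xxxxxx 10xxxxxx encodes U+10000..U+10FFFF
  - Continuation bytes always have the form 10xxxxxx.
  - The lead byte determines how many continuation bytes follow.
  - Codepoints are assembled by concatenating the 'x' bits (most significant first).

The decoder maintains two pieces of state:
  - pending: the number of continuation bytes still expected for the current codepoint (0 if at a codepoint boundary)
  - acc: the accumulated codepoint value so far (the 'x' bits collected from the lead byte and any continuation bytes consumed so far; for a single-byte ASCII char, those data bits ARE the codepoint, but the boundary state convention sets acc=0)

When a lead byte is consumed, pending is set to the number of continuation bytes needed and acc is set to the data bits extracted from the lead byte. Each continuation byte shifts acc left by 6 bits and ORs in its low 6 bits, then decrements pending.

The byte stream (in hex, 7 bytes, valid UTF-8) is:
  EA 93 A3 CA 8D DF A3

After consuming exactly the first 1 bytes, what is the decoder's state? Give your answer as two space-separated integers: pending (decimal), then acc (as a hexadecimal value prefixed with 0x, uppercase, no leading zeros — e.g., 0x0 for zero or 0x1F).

Answer: 2 0xA

Derivation:
Byte[0]=EA: 3-byte lead. pending=2, acc=0xA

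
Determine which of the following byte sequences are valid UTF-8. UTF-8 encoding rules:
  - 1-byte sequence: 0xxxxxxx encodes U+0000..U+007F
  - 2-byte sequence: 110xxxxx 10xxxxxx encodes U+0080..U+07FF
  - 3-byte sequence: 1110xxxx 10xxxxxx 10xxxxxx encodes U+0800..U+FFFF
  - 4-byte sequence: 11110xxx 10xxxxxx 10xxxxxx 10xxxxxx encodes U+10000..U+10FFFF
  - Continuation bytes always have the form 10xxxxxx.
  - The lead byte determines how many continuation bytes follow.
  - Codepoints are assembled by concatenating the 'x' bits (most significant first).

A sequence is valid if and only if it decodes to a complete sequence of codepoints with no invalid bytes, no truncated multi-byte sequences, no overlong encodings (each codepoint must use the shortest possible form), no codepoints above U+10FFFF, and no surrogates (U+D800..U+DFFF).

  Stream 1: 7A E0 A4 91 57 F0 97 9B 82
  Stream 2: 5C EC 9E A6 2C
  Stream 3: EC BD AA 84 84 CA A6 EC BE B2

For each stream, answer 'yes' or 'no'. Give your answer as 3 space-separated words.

Stream 1: decodes cleanly. VALID
Stream 2: decodes cleanly. VALID
Stream 3: error at byte offset 3. INVALID

Answer: yes yes no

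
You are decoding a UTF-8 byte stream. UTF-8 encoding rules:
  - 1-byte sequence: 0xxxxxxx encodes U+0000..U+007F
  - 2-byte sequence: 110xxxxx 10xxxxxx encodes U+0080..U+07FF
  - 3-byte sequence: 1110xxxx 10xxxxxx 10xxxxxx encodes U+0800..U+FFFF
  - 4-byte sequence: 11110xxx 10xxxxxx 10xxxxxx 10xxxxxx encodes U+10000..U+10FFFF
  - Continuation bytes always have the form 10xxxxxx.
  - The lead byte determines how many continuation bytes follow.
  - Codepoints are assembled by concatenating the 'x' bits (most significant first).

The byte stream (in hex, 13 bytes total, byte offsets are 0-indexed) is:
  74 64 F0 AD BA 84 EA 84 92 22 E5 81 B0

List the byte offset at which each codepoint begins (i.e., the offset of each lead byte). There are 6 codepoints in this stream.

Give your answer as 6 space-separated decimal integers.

Byte[0]=74: 1-byte ASCII. cp=U+0074
Byte[1]=64: 1-byte ASCII. cp=U+0064
Byte[2]=F0: 4-byte lead, need 3 cont bytes. acc=0x0
Byte[3]=AD: continuation. acc=(acc<<6)|0x2D=0x2D
Byte[4]=BA: continuation. acc=(acc<<6)|0x3A=0xB7A
Byte[5]=84: continuation. acc=(acc<<6)|0x04=0x2DE84
Completed: cp=U+2DE84 (starts at byte 2)
Byte[6]=EA: 3-byte lead, need 2 cont bytes. acc=0xA
Byte[7]=84: continuation. acc=(acc<<6)|0x04=0x284
Byte[8]=92: continuation. acc=(acc<<6)|0x12=0xA112
Completed: cp=U+A112 (starts at byte 6)
Byte[9]=22: 1-byte ASCII. cp=U+0022
Byte[10]=E5: 3-byte lead, need 2 cont bytes. acc=0x5
Byte[11]=81: continuation. acc=(acc<<6)|0x01=0x141
Byte[12]=B0: continuation. acc=(acc<<6)|0x30=0x5070
Completed: cp=U+5070 (starts at byte 10)

Answer: 0 1 2 6 9 10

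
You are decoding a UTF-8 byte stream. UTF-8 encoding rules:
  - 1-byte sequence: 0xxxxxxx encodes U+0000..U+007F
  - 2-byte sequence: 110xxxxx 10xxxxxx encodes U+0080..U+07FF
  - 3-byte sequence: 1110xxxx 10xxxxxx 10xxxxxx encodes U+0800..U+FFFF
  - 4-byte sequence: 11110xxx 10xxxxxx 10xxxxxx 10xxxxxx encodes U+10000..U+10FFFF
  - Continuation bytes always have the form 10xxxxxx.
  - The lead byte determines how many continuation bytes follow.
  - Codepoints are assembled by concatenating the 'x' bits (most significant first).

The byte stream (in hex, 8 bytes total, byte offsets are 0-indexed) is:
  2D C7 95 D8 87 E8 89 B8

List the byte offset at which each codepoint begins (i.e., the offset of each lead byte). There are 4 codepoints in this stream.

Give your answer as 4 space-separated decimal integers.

Byte[0]=2D: 1-byte ASCII. cp=U+002D
Byte[1]=C7: 2-byte lead, need 1 cont bytes. acc=0x7
Byte[2]=95: continuation. acc=(acc<<6)|0x15=0x1D5
Completed: cp=U+01D5 (starts at byte 1)
Byte[3]=D8: 2-byte lead, need 1 cont bytes. acc=0x18
Byte[4]=87: continuation. acc=(acc<<6)|0x07=0x607
Completed: cp=U+0607 (starts at byte 3)
Byte[5]=E8: 3-byte lead, need 2 cont bytes. acc=0x8
Byte[6]=89: continuation. acc=(acc<<6)|0x09=0x209
Byte[7]=B8: continuation. acc=(acc<<6)|0x38=0x8278
Completed: cp=U+8278 (starts at byte 5)

Answer: 0 1 3 5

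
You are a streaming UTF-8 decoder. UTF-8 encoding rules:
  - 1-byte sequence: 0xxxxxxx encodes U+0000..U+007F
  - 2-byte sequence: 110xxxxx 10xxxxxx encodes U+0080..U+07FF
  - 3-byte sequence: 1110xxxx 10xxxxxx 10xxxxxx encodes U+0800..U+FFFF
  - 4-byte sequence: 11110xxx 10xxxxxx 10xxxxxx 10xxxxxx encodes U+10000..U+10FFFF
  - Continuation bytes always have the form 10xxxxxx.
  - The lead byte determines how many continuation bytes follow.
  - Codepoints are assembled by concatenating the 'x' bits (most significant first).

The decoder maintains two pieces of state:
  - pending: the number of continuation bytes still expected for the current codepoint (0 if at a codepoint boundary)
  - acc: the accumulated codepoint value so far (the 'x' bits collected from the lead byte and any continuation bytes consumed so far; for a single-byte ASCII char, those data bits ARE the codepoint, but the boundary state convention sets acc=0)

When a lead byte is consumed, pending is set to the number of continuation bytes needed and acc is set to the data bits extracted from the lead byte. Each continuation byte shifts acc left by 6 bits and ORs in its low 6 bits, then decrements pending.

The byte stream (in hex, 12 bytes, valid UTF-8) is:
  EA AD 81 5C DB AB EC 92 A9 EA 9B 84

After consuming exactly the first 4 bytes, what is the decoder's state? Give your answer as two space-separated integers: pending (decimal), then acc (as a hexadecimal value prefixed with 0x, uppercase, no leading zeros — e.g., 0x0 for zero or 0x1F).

Answer: 0 0x0

Derivation:
Byte[0]=EA: 3-byte lead. pending=2, acc=0xA
Byte[1]=AD: continuation. acc=(acc<<6)|0x2D=0x2AD, pending=1
Byte[2]=81: continuation. acc=(acc<<6)|0x01=0xAB41, pending=0
Byte[3]=5C: 1-byte. pending=0, acc=0x0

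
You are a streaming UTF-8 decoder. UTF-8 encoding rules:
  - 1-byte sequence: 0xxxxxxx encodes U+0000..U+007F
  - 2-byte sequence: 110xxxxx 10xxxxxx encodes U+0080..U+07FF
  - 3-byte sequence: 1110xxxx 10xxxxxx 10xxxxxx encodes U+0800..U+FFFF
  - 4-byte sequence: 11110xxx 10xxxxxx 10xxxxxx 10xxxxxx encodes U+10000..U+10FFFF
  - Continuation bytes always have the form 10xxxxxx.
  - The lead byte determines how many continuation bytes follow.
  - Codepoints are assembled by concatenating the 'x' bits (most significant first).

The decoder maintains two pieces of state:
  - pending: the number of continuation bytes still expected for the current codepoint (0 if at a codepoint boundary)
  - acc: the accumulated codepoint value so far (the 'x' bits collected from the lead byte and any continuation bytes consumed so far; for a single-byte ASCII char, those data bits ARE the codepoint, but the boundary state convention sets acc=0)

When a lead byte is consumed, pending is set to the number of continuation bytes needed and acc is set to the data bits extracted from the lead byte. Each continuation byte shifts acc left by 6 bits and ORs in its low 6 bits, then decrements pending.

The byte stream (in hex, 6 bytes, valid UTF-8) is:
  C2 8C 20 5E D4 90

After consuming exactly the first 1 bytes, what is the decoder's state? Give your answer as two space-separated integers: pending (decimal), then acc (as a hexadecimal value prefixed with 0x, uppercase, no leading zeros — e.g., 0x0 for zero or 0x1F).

Byte[0]=C2: 2-byte lead. pending=1, acc=0x2

Answer: 1 0x2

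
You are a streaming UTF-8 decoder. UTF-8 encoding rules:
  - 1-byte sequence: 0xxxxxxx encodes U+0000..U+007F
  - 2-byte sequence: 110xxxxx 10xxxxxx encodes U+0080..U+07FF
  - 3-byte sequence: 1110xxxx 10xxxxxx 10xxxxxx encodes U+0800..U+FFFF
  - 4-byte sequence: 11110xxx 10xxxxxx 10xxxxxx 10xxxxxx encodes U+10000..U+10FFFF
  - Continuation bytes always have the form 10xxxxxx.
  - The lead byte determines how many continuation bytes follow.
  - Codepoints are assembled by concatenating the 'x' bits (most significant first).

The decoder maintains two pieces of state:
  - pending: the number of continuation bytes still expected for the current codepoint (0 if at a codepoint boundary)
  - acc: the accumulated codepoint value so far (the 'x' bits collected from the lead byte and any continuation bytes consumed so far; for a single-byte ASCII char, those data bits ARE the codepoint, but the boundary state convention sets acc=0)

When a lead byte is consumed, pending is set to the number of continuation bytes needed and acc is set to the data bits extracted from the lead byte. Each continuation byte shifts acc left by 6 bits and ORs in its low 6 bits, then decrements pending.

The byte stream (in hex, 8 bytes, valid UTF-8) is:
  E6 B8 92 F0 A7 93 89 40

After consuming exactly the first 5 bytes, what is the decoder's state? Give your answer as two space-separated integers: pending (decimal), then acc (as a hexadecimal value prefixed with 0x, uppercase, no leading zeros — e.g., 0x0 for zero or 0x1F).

Answer: 2 0x27

Derivation:
Byte[0]=E6: 3-byte lead. pending=2, acc=0x6
Byte[1]=B8: continuation. acc=(acc<<6)|0x38=0x1B8, pending=1
Byte[2]=92: continuation. acc=(acc<<6)|0x12=0x6E12, pending=0
Byte[3]=F0: 4-byte lead. pending=3, acc=0x0
Byte[4]=A7: continuation. acc=(acc<<6)|0x27=0x27, pending=2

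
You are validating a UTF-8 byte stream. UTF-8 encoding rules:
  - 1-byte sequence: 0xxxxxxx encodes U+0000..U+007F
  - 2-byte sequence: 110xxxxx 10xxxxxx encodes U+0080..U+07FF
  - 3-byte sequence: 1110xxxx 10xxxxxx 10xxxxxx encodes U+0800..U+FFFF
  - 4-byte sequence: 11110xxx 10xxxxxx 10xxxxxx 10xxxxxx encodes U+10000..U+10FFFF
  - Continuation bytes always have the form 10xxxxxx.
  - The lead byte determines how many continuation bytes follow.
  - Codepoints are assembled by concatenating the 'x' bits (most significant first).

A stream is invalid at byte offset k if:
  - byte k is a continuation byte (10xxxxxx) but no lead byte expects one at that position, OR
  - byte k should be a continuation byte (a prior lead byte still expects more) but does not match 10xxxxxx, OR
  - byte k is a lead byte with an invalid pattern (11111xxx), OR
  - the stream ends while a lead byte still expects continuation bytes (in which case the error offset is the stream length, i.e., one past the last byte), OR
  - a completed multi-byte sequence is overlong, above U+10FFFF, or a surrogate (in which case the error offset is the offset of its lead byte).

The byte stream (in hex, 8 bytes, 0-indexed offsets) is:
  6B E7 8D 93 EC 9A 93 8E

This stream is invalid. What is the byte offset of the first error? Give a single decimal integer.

Answer: 7

Derivation:
Byte[0]=6B: 1-byte ASCII. cp=U+006B
Byte[1]=E7: 3-byte lead, need 2 cont bytes. acc=0x7
Byte[2]=8D: continuation. acc=(acc<<6)|0x0D=0x1CD
Byte[3]=93: continuation. acc=(acc<<6)|0x13=0x7353
Completed: cp=U+7353 (starts at byte 1)
Byte[4]=EC: 3-byte lead, need 2 cont bytes. acc=0xC
Byte[5]=9A: continuation. acc=(acc<<6)|0x1A=0x31A
Byte[6]=93: continuation. acc=(acc<<6)|0x13=0xC693
Completed: cp=U+C693 (starts at byte 4)
Byte[7]=8E: INVALID lead byte (not 0xxx/110x/1110/11110)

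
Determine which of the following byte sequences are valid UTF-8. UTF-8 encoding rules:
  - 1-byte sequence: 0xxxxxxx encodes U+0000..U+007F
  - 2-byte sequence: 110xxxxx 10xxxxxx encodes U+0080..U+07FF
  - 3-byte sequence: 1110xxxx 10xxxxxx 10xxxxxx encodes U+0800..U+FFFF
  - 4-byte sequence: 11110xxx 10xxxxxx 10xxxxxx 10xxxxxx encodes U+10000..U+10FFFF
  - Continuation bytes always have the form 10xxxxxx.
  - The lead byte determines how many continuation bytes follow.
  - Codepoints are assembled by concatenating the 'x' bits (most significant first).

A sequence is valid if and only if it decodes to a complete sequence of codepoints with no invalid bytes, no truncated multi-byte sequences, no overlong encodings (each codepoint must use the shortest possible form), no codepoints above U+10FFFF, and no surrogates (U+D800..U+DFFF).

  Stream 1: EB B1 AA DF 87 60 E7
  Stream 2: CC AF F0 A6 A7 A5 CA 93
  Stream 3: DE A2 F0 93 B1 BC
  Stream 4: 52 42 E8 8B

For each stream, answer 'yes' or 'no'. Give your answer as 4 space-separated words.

Stream 1: error at byte offset 7. INVALID
Stream 2: decodes cleanly. VALID
Stream 3: decodes cleanly. VALID
Stream 4: error at byte offset 4. INVALID

Answer: no yes yes no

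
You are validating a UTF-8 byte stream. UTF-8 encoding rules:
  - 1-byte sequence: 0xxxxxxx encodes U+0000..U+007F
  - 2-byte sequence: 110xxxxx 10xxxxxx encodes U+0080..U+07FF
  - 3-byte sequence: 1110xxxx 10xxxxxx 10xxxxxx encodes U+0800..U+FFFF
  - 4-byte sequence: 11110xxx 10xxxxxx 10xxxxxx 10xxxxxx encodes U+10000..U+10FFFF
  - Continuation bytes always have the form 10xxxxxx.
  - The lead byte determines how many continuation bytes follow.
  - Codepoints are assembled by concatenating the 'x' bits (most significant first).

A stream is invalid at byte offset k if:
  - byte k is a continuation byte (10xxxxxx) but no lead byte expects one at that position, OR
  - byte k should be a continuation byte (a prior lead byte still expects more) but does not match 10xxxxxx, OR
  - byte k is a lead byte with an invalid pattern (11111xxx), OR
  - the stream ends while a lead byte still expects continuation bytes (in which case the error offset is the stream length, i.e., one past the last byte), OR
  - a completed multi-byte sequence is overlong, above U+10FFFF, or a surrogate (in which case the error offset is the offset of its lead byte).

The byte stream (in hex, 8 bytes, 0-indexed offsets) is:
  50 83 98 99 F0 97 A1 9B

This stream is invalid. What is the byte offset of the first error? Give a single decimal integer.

Byte[0]=50: 1-byte ASCII. cp=U+0050
Byte[1]=83: INVALID lead byte (not 0xxx/110x/1110/11110)

Answer: 1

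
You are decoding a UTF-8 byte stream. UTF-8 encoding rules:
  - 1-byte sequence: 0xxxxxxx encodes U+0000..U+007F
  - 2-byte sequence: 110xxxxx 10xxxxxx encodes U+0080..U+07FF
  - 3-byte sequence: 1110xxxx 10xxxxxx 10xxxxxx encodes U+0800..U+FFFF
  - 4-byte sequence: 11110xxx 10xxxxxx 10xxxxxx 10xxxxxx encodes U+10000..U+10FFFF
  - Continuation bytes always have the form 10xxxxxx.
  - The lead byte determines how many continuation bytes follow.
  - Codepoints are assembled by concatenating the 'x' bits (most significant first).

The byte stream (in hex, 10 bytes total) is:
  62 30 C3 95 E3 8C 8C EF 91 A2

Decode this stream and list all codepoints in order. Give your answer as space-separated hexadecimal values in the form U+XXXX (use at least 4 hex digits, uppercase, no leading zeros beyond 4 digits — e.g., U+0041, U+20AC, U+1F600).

Answer: U+0062 U+0030 U+00D5 U+330C U+F462

Derivation:
Byte[0]=62: 1-byte ASCII. cp=U+0062
Byte[1]=30: 1-byte ASCII. cp=U+0030
Byte[2]=C3: 2-byte lead, need 1 cont bytes. acc=0x3
Byte[3]=95: continuation. acc=(acc<<6)|0x15=0xD5
Completed: cp=U+00D5 (starts at byte 2)
Byte[4]=E3: 3-byte lead, need 2 cont bytes. acc=0x3
Byte[5]=8C: continuation. acc=(acc<<6)|0x0C=0xCC
Byte[6]=8C: continuation. acc=(acc<<6)|0x0C=0x330C
Completed: cp=U+330C (starts at byte 4)
Byte[7]=EF: 3-byte lead, need 2 cont bytes. acc=0xF
Byte[8]=91: continuation. acc=(acc<<6)|0x11=0x3D1
Byte[9]=A2: continuation. acc=(acc<<6)|0x22=0xF462
Completed: cp=U+F462 (starts at byte 7)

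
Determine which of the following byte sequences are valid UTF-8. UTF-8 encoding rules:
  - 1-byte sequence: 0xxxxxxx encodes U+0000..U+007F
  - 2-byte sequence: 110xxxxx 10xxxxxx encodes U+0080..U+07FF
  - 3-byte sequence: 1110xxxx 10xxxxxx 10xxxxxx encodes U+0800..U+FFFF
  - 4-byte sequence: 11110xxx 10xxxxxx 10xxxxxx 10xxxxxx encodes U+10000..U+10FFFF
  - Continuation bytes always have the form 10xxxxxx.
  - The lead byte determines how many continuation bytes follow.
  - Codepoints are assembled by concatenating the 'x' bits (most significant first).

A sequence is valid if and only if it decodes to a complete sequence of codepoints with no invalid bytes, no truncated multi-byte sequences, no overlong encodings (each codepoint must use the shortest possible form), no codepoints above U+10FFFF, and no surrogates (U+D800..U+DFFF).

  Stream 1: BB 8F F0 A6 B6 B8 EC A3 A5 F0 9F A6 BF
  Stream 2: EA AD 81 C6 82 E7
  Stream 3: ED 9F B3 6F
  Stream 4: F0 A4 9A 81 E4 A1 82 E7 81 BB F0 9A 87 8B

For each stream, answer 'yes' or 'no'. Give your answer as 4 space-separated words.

Stream 1: error at byte offset 0. INVALID
Stream 2: error at byte offset 6. INVALID
Stream 3: decodes cleanly. VALID
Stream 4: decodes cleanly. VALID

Answer: no no yes yes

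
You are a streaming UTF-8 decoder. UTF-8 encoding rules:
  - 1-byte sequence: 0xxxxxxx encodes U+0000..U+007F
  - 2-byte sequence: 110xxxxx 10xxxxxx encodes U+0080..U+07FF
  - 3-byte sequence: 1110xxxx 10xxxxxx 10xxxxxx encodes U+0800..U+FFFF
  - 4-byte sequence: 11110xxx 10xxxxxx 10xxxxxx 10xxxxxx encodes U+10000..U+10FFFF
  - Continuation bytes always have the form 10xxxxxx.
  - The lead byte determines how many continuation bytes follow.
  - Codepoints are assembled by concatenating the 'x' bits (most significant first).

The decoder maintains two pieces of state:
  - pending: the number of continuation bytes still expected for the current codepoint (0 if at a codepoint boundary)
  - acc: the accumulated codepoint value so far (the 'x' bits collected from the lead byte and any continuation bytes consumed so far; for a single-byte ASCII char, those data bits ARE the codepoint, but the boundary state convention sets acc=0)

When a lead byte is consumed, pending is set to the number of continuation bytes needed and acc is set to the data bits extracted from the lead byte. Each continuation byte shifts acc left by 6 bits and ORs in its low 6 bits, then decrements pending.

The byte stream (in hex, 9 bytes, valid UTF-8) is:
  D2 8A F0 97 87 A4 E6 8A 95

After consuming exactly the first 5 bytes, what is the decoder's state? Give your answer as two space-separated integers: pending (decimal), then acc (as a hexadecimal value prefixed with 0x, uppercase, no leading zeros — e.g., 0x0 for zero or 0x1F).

Answer: 1 0x5C7

Derivation:
Byte[0]=D2: 2-byte lead. pending=1, acc=0x12
Byte[1]=8A: continuation. acc=(acc<<6)|0x0A=0x48A, pending=0
Byte[2]=F0: 4-byte lead. pending=3, acc=0x0
Byte[3]=97: continuation. acc=(acc<<6)|0x17=0x17, pending=2
Byte[4]=87: continuation. acc=(acc<<6)|0x07=0x5C7, pending=1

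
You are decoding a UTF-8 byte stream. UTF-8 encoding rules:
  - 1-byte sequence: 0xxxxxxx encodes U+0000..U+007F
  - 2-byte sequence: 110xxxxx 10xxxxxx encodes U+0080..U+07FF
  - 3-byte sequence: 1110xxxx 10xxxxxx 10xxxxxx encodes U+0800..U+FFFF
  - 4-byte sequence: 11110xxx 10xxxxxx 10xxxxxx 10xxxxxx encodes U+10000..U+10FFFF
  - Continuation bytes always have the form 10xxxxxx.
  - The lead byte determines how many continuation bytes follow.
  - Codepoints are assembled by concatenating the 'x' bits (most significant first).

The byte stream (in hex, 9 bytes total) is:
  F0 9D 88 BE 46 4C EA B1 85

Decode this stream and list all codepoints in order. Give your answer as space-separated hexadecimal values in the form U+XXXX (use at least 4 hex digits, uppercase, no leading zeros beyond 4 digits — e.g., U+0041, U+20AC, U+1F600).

Byte[0]=F0: 4-byte lead, need 3 cont bytes. acc=0x0
Byte[1]=9D: continuation. acc=(acc<<6)|0x1D=0x1D
Byte[2]=88: continuation. acc=(acc<<6)|0x08=0x748
Byte[3]=BE: continuation. acc=(acc<<6)|0x3E=0x1D23E
Completed: cp=U+1D23E (starts at byte 0)
Byte[4]=46: 1-byte ASCII. cp=U+0046
Byte[5]=4C: 1-byte ASCII. cp=U+004C
Byte[6]=EA: 3-byte lead, need 2 cont bytes. acc=0xA
Byte[7]=B1: continuation. acc=(acc<<6)|0x31=0x2B1
Byte[8]=85: continuation. acc=(acc<<6)|0x05=0xAC45
Completed: cp=U+AC45 (starts at byte 6)

Answer: U+1D23E U+0046 U+004C U+AC45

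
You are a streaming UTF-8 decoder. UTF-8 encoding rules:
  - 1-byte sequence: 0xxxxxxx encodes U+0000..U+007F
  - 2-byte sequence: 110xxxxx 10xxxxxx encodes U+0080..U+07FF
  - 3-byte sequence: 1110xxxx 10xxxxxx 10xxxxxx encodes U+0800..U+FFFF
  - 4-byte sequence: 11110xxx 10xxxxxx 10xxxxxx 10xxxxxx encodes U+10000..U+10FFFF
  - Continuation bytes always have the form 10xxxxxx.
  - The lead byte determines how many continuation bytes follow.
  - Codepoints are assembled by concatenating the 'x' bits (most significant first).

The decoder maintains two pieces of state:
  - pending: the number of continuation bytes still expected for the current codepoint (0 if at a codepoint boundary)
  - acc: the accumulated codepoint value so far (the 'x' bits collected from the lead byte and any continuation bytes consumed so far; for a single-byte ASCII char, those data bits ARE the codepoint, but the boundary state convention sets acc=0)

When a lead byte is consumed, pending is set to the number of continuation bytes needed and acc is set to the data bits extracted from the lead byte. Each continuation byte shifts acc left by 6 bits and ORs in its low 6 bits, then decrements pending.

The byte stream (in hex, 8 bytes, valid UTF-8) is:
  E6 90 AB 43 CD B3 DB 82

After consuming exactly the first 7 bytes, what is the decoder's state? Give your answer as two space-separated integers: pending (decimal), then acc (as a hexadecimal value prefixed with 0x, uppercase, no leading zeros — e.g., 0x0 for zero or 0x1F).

Answer: 1 0x1B

Derivation:
Byte[0]=E6: 3-byte lead. pending=2, acc=0x6
Byte[1]=90: continuation. acc=(acc<<6)|0x10=0x190, pending=1
Byte[2]=AB: continuation. acc=(acc<<6)|0x2B=0x642B, pending=0
Byte[3]=43: 1-byte. pending=0, acc=0x0
Byte[4]=CD: 2-byte lead. pending=1, acc=0xD
Byte[5]=B3: continuation. acc=(acc<<6)|0x33=0x373, pending=0
Byte[6]=DB: 2-byte lead. pending=1, acc=0x1B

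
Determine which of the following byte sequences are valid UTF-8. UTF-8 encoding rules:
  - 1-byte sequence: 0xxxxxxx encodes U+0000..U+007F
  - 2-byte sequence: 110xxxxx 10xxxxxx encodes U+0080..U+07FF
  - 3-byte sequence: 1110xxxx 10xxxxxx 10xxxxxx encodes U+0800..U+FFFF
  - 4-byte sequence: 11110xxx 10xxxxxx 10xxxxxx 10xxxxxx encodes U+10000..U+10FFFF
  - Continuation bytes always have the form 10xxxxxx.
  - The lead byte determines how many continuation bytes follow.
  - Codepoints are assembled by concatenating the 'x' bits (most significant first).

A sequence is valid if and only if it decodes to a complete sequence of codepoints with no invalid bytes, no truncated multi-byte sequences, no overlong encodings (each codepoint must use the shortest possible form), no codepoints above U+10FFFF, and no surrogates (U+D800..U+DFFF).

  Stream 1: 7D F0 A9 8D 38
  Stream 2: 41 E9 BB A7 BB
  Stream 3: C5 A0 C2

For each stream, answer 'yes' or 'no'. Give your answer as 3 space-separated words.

Answer: no no no

Derivation:
Stream 1: error at byte offset 4. INVALID
Stream 2: error at byte offset 4. INVALID
Stream 3: error at byte offset 3. INVALID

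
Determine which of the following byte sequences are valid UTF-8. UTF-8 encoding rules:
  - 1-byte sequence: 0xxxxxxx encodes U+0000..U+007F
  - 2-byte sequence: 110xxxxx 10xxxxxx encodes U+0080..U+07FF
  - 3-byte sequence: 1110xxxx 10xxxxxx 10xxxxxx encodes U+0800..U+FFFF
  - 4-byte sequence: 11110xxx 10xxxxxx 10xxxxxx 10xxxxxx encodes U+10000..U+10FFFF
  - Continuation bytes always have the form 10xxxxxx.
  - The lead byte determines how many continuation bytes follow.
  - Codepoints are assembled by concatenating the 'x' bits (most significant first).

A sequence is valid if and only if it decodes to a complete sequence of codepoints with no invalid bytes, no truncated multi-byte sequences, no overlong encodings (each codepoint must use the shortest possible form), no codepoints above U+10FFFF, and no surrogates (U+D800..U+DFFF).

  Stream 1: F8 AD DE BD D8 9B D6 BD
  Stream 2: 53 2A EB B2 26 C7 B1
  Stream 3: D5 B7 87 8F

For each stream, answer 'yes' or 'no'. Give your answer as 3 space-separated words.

Answer: no no no

Derivation:
Stream 1: error at byte offset 0. INVALID
Stream 2: error at byte offset 4. INVALID
Stream 3: error at byte offset 2. INVALID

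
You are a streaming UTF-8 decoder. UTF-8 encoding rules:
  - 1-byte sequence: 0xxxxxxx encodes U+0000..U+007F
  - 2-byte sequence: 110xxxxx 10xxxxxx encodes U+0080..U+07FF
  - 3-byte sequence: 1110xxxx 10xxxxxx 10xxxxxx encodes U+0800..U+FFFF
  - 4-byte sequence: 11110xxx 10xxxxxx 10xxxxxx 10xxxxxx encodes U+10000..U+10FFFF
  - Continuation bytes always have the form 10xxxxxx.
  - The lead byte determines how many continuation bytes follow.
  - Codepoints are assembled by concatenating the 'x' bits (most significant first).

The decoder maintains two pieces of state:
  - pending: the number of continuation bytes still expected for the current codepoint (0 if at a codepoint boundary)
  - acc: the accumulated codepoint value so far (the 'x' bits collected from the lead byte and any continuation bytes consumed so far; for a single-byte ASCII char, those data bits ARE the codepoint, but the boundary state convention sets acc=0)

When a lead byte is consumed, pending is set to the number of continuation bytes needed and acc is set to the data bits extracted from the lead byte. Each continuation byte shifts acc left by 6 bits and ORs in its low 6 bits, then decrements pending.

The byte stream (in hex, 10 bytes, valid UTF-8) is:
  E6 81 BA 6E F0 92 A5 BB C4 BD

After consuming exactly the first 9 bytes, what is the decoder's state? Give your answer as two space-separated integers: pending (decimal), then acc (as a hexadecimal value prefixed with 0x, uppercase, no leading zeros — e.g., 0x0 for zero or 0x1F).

Answer: 1 0x4

Derivation:
Byte[0]=E6: 3-byte lead. pending=2, acc=0x6
Byte[1]=81: continuation. acc=(acc<<6)|0x01=0x181, pending=1
Byte[2]=BA: continuation. acc=(acc<<6)|0x3A=0x607A, pending=0
Byte[3]=6E: 1-byte. pending=0, acc=0x0
Byte[4]=F0: 4-byte lead. pending=3, acc=0x0
Byte[5]=92: continuation. acc=(acc<<6)|0x12=0x12, pending=2
Byte[6]=A5: continuation. acc=(acc<<6)|0x25=0x4A5, pending=1
Byte[7]=BB: continuation. acc=(acc<<6)|0x3B=0x1297B, pending=0
Byte[8]=C4: 2-byte lead. pending=1, acc=0x4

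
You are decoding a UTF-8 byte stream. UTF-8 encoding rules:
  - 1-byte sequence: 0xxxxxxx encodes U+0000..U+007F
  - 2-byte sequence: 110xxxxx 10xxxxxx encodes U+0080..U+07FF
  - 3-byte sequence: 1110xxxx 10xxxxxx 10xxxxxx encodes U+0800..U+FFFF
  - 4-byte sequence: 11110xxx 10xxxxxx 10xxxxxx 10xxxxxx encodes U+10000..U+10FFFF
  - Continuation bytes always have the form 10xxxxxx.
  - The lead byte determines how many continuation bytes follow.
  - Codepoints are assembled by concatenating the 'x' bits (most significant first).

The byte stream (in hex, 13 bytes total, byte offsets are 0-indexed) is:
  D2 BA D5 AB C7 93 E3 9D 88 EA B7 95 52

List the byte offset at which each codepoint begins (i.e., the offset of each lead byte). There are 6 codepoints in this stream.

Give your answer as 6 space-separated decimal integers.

Answer: 0 2 4 6 9 12

Derivation:
Byte[0]=D2: 2-byte lead, need 1 cont bytes. acc=0x12
Byte[1]=BA: continuation. acc=(acc<<6)|0x3A=0x4BA
Completed: cp=U+04BA (starts at byte 0)
Byte[2]=D5: 2-byte lead, need 1 cont bytes. acc=0x15
Byte[3]=AB: continuation. acc=(acc<<6)|0x2B=0x56B
Completed: cp=U+056B (starts at byte 2)
Byte[4]=C7: 2-byte lead, need 1 cont bytes. acc=0x7
Byte[5]=93: continuation. acc=(acc<<6)|0x13=0x1D3
Completed: cp=U+01D3 (starts at byte 4)
Byte[6]=E3: 3-byte lead, need 2 cont bytes. acc=0x3
Byte[7]=9D: continuation. acc=(acc<<6)|0x1D=0xDD
Byte[8]=88: continuation. acc=(acc<<6)|0x08=0x3748
Completed: cp=U+3748 (starts at byte 6)
Byte[9]=EA: 3-byte lead, need 2 cont bytes. acc=0xA
Byte[10]=B7: continuation. acc=(acc<<6)|0x37=0x2B7
Byte[11]=95: continuation. acc=(acc<<6)|0x15=0xADD5
Completed: cp=U+ADD5 (starts at byte 9)
Byte[12]=52: 1-byte ASCII. cp=U+0052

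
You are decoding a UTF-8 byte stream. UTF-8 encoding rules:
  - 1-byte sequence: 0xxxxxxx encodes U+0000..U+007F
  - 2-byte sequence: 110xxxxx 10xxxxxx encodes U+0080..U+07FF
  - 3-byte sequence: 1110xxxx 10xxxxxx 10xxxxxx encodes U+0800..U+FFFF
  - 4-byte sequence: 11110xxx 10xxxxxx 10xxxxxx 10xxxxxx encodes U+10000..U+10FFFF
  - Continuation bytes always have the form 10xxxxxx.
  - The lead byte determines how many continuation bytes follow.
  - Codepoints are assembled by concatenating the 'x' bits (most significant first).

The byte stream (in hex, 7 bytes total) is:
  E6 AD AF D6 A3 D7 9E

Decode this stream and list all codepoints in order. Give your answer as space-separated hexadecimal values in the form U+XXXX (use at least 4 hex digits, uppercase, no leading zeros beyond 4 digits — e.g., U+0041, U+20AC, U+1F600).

Byte[0]=E6: 3-byte lead, need 2 cont bytes. acc=0x6
Byte[1]=AD: continuation. acc=(acc<<6)|0x2D=0x1AD
Byte[2]=AF: continuation. acc=(acc<<6)|0x2F=0x6B6F
Completed: cp=U+6B6F (starts at byte 0)
Byte[3]=D6: 2-byte lead, need 1 cont bytes. acc=0x16
Byte[4]=A3: continuation. acc=(acc<<6)|0x23=0x5A3
Completed: cp=U+05A3 (starts at byte 3)
Byte[5]=D7: 2-byte lead, need 1 cont bytes. acc=0x17
Byte[6]=9E: continuation. acc=(acc<<6)|0x1E=0x5DE
Completed: cp=U+05DE (starts at byte 5)

Answer: U+6B6F U+05A3 U+05DE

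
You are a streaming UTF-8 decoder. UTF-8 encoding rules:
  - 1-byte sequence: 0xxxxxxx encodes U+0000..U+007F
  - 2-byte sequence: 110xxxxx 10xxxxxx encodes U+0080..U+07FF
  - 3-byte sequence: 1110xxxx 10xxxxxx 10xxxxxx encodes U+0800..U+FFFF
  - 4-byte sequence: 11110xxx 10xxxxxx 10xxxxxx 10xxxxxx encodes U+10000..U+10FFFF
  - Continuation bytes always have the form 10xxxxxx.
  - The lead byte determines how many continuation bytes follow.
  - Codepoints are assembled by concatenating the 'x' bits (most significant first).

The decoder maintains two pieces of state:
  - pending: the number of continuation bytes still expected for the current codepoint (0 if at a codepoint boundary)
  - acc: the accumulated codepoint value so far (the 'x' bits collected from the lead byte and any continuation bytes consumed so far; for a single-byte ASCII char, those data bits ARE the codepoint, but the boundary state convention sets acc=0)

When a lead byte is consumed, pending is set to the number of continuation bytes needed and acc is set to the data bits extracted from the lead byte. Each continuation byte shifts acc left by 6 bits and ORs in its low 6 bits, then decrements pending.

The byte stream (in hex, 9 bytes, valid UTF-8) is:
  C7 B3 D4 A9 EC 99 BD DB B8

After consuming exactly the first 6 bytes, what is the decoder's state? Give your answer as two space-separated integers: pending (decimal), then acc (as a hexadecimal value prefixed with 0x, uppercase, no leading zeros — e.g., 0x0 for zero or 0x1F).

Answer: 1 0x319

Derivation:
Byte[0]=C7: 2-byte lead. pending=1, acc=0x7
Byte[1]=B3: continuation. acc=(acc<<6)|0x33=0x1F3, pending=0
Byte[2]=D4: 2-byte lead. pending=1, acc=0x14
Byte[3]=A9: continuation. acc=(acc<<6)|0x29=0x529, pending=0
Byte[4]=EC: 3-byte lead. pending=2, acc=0xC
Byte[5]=99: continuation. acc=(acc<<6)|0x19=0x319, pending=1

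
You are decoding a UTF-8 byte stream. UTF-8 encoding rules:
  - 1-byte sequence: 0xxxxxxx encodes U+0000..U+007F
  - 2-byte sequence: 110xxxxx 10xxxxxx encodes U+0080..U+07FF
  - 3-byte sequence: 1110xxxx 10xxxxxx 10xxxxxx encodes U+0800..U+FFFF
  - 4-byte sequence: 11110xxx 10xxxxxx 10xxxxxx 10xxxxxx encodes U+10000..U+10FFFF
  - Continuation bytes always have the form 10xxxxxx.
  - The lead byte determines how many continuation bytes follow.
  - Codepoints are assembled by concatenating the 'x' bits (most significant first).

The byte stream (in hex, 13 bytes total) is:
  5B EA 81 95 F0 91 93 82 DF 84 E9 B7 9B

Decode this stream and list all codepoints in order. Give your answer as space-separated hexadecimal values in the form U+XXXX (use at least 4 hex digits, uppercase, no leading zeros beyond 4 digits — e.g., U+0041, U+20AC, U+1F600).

Byte[0]=5B: 1-byte ASCII. cp=U+005B
Byte[1]=EA: 3-byte lead, need 2 cont bytes. acc=0xA
Byte[2]=81: continuation. acc=(acc<<6)|0x01=0x281
Byte[3]=95: continuation. acc=(acc<<6)|0x15=0xA055
Completed: cp=U+A055 (starts at byte 1)
Byte[4]=F0: 4-byte lead, need 3 cont bytes. acc=0x0
Byte[5]=91: continuation. acc=(acc<<6)|0x11=0x11
Byte[6]=93: continuation. acc=(acc<<6)|0x13=0x453
Byte[7]=82: continuation. acc=(acc<<6)|0x02=0x114C2
Completed: cp=U+114C2 (starts at byte 4)
Byte[8]=DF: 2-byte lead, need 1 cont bytes. acc=0x1F
Byte[9]=84: continuation. acc=(acc<<6)|0x04=0x7C4
Completed: cp=U+07C4 (starts at byte 8)
Byte[10]=E9: 3-byte lead, need 2 cont bytes. acc=0x9
Byte[11]=B7: continuation. acc=(acc<<6)|0x37=0x277
Byte[12]=9B: continuation. acc=(acc<<6)|0x1B=0x9DDB
Completed: cp=U+9DDB (starts at byte 10)

Answer: U+005B U+A055 U+114C2 U+07C4 U+9DDB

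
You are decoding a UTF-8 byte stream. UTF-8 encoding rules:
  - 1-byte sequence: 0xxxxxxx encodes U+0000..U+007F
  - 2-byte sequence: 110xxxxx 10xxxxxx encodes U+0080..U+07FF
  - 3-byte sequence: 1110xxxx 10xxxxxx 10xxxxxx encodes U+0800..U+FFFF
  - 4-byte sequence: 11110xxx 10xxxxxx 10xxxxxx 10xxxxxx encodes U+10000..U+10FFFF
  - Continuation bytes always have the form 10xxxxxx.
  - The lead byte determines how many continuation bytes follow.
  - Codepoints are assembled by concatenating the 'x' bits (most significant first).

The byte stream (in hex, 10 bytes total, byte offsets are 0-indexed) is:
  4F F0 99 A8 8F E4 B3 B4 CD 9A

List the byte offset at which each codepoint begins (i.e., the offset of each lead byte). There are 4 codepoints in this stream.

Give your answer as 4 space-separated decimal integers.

Answer: 0 1 5 8

Derivation:
Byte[0]=4F: 1-byte ASCII. cp=U+004F
Byte[1]=F0: 4-byte lead, need 3 cont bytes. acc=0x0
Byte[2]=99: continuation. acc=(acc<<6)|0x19=0x19
Byte[3]=A8: continuation. acc=(acc<<6)|0x28=0x668
Byte[4]=8F: continuation. acc=(acc<<6)|0x0F=0x19A0F
Completed: cp=U+19A0F (starts at byte 1)
Byte[5]=E4: 3-byte lead, need 2 cont bytes. acc=0x4
Byte[6]=B3: continuation. acc=(acc<<6)|0x33=0x133
Byte[7]=B4: continuation. acc=(acc<<6)|0x34=0x4CF4
Completed: cp=U+4CF4 (starts at byte 5)
Byte[8]=CD: 2-byte lead, need 1 cont bytes. acc=0xD
Byte[9]=9A: continuation. acc=(acc<<6)|0x1A=0x35A
Completed: cp=U+035A (starts at byte 8)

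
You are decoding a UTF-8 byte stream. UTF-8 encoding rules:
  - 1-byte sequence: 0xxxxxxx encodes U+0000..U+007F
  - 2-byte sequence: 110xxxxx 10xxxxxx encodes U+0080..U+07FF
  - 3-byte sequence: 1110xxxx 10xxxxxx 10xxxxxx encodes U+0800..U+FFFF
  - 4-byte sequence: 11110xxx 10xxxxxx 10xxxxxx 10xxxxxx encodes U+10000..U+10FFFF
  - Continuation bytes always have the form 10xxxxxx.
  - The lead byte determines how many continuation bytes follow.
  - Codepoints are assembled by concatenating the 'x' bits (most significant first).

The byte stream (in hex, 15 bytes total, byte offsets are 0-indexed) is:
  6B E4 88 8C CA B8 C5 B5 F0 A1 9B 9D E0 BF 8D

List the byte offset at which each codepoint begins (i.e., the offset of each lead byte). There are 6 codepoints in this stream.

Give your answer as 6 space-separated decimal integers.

Answer: 0 1 4 6 8 12

Derivation:
Byte[0]=6B: 1-byte ASCII. cp=U+006B
Byte[1]=E4: 3-byte lead, need 2 cont bytes. acc=0x4
Byte[2]=88: continuation. acc=(acc<<6)|0x08=0x108
Byte[3]=8C: continuation. acc=(acc<<6)|0x0C=0x420C
Completed: cp=U+420C (starts at byte 1)
Byte[4]=CA: 2-byte lead, need 1 cont bytes. acc=0xA
Byte[5]=B8: continuation. acc=(acc<<6)|0x38=0x2B8
Completed: cp=U+02B8 (starts at byte 4)
Byte[6]=C5: 2-byte lead, need 1 cont bytes. acc=0x5
Byte[7]=B5: continuation. acc=(acc<<6)|0x35=0x175
Completed: cp=U+0175 (starts at byte 6)
Byte[8]=F0: 4-byte lead, need 3 cont bytes. acc=0x0
Byte[9]=A1: continuation. acc=(acc<<6)|0x21=0x21
Byte[10]=9B: continuation. acc=(acc<<6)|0x1B=0x85B
Byte[11]=9D: continuation. acc=(acc<<6)|0x1D=0x216DD
Completed: cp=U+216DD (starts at byte 8)
Byte[12]=E0: 3-byte lead, need 2 cont bytes. acc=0x0
Byte[13]=BF: continuation. acc=(acc<<6)|0x3F=0x3F
Byte[14]=8D: continuation. acc=(acc<<6)|0x0D=0xFCD
Completed: cp=U+0FCD (starts at byte 12)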